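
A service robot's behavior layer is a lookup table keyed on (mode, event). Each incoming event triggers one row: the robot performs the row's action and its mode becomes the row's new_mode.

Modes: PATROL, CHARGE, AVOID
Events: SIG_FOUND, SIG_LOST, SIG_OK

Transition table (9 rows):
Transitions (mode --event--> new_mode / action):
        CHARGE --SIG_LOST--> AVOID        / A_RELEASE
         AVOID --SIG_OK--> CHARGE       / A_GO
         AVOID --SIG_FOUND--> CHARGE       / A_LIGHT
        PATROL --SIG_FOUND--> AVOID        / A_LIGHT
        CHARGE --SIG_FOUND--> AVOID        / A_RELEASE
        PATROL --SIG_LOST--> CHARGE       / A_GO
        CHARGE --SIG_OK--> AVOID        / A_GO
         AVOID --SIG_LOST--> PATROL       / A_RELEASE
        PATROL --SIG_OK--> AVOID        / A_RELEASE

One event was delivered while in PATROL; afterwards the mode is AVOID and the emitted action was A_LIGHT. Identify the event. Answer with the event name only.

try SIG_FOUND: (PATROL, SIG_FOUND) → (AVOID, A_LIGHT)  ← matches
try SIG_LOST: (PATROL, SIG_LOST) → (CHARGE, A_GO)
try SIG_OK: (PATROL, SIG_OK) → (AVOID, A_RELEASE)

SIG_FOUND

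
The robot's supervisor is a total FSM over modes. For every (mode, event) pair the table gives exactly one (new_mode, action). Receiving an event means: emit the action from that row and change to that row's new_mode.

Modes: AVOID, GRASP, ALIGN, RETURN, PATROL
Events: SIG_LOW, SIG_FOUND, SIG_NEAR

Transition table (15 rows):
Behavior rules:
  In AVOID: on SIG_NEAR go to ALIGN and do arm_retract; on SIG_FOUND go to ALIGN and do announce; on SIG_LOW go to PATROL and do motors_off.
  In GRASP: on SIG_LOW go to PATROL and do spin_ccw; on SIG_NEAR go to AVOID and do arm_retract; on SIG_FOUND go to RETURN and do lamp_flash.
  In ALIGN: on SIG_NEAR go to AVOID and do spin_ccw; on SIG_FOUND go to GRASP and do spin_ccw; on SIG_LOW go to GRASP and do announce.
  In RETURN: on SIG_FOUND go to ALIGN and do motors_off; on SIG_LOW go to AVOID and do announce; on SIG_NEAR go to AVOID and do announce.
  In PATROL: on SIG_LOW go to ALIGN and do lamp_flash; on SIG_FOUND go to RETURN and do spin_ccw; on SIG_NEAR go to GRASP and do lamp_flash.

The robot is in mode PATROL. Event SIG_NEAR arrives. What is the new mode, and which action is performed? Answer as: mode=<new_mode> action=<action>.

mode=GRASP action=lamp_flash

current mode = PATROL; filter table to that mode:
  (PATROL, SIG_LOW) → (ALIGN, lamp_flash)
  (PATROL, SIG_FOUND) → (RETURN, spin_ccw)
  (PATROL, SIG_NEAR) → (GRASP, lamp_flash)  ← event matches
event = SIG_NEAR selects (GRASP, lamp_flash)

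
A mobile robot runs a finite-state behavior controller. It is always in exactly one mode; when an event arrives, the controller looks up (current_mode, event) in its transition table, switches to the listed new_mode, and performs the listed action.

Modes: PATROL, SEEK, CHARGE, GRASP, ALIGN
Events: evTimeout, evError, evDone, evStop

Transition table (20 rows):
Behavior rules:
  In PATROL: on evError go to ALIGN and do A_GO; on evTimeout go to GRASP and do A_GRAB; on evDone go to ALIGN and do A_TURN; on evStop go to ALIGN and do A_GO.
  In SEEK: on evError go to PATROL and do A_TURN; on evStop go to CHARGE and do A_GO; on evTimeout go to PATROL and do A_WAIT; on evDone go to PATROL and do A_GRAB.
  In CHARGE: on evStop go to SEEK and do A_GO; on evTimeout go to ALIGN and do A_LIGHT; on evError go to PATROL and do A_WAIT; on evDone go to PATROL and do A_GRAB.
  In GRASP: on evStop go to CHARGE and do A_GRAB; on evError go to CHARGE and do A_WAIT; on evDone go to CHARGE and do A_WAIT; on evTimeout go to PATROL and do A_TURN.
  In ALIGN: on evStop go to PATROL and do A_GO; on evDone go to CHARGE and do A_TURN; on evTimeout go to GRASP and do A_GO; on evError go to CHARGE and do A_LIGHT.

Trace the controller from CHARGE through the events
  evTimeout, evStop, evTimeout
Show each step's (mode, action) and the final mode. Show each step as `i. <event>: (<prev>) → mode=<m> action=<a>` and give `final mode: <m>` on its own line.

1. evTimeout: (CHARGE) → mode=ALIGN action=A_LIGHT
2. evStop: (ALIGN) → mode=PATROL action=A_GO
3. evTimeout: (PATROL) → mode=GRASP action=A_GRAB

final mode: GRASP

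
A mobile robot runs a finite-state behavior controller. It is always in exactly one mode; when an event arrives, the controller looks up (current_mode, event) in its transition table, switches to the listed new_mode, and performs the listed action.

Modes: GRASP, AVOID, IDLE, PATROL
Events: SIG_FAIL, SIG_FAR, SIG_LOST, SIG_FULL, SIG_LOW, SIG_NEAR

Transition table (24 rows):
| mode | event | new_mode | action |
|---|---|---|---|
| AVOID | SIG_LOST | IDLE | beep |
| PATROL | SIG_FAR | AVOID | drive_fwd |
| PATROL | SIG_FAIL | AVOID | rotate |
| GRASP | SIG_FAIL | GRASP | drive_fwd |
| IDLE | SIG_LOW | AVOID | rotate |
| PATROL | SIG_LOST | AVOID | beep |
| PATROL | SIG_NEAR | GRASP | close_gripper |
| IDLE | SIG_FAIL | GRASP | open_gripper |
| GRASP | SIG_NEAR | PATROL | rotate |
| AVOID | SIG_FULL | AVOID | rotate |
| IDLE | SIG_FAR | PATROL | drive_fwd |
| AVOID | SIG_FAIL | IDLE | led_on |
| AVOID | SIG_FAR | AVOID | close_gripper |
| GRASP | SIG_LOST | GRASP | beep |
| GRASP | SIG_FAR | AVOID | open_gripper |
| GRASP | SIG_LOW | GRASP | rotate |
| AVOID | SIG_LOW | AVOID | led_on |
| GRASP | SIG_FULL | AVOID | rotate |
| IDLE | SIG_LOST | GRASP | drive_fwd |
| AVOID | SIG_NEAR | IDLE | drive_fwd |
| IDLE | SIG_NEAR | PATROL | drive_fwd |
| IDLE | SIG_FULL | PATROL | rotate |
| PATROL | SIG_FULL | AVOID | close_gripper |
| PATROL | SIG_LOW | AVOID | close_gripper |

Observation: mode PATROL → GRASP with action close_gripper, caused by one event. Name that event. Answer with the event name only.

SIG_NEAR

try SIG_FAIL: (PATROL, SIG_FAIL) → (AVOID, rotate)
try SIG_FAR: (PATROL, SIG_FAR) → (AVOID, drive_fwd)
try SIG_LOST: (PATROL, SIG_LOST) → (AVOID, beep)
try SIG_FULL: (PATROL, SIG_FULL) → (AVOID, close_gripper)
try SIG_LOW: (PATROL, SIG_LOW) → (AVOID, close_gripper)
try SIG_NEAR: (PATROL, SIG_NEAR) → (GRASP, close_gripper)  ← matches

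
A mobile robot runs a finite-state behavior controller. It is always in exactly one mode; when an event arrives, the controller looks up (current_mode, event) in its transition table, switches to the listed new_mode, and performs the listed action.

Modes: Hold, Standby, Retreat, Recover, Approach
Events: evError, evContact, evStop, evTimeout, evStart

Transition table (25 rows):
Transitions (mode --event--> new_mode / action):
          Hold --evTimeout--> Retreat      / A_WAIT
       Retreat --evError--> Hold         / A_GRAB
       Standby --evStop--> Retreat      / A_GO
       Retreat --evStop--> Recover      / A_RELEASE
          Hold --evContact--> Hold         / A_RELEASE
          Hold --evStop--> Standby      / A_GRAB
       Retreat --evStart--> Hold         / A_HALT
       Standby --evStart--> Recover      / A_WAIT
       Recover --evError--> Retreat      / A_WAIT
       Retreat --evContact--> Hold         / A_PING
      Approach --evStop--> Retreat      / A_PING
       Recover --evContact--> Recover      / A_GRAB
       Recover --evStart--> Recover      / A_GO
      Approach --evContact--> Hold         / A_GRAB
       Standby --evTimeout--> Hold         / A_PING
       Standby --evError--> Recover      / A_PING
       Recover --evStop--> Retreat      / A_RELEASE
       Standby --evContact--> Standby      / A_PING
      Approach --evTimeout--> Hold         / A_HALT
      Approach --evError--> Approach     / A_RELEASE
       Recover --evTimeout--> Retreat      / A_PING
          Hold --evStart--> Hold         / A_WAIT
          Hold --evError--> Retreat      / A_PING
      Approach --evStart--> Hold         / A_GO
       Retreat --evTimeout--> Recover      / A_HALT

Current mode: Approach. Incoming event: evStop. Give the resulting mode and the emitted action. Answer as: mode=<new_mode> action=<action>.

current mode = Approach; filter table to that mode:
  (Approach, evStop) → (Retreat, A_PING)  ← event matches
  (Approach, evContact) → (Hold, A_GRAB)
  (Approach, evTimeout) → (Hold, A_HALT)
  (Approach, evError) → (Approach, A_RELEASE)
  (Approach, evStart) → (Hold, A_GO)
event = evStop selects (Retreat, A_PING)

mode=Retreat action=A_PING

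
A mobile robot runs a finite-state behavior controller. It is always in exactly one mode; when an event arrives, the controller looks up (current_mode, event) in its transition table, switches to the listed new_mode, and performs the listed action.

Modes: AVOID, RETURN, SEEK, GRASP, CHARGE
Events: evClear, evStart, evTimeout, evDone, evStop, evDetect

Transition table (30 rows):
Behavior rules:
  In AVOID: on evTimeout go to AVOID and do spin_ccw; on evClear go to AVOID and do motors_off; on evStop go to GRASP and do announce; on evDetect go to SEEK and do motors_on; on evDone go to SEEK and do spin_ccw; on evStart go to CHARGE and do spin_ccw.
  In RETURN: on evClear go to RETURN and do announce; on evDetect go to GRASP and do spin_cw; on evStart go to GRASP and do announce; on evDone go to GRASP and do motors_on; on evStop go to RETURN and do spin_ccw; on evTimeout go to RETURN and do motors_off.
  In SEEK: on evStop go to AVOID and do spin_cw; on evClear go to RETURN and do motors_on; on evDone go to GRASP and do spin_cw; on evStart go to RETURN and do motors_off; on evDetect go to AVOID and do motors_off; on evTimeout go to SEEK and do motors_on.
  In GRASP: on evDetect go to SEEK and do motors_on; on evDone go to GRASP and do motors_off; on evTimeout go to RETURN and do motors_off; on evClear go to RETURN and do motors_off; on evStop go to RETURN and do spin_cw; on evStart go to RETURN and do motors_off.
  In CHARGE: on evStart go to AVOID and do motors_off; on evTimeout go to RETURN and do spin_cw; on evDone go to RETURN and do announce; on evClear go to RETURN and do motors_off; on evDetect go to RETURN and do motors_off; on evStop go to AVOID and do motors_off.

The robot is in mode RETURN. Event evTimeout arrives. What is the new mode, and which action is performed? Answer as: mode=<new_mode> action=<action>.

mode=RETURN action=motors_off

current mode = RETURN; filter table to that mode:
  (RETURN, evClear) → (RETURN, announce)
  (RETURN, evDetect) → (GRASP, spin_cw)
  (RETURN, evStart) → (GRASP, announce)
  (RETURN, evDone) → (GRASP, motors_on)
  (RETURN, evStop) → (RETURN, spin_ccw)
  (RETURN, evTimeout) → (RETURN, motors_off)  ← event matches
event = evTimeout selects (RETURN, motors_off)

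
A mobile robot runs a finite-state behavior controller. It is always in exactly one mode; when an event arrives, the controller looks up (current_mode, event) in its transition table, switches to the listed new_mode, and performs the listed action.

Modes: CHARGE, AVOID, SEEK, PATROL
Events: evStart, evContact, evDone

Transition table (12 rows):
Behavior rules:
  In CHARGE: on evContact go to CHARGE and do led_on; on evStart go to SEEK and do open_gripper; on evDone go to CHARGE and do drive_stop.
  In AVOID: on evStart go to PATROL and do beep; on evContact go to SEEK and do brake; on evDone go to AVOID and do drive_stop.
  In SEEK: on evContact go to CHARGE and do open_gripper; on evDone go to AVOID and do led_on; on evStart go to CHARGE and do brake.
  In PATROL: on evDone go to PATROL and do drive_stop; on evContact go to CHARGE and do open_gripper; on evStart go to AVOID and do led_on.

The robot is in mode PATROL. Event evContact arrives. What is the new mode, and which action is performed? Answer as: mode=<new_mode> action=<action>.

mode=CHARGE action=open_gripper

current mode = PATROL; filter table to that mode:
  (PATROL, evDone) → (PATROL, drive_stop)
  (PATROL, evContact) → (CHARGE, open_gripper)  ← event matches
  (PATROL, evStart) → (AVOID, led_on)
event = evContact selects (CHARGE, open_gripper)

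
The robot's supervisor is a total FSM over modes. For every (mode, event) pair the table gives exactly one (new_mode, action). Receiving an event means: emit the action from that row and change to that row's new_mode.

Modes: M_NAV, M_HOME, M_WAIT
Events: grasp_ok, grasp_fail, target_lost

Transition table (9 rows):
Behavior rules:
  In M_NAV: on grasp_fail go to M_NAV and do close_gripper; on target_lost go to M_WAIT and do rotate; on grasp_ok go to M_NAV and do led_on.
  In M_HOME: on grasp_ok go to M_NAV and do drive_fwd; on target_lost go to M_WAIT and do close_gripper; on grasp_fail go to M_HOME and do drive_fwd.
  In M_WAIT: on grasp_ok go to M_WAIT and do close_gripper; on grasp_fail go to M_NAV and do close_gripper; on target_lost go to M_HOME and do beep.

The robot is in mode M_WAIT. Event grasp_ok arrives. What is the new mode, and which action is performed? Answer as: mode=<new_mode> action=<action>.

mode=M_WAIT action=close_gripper

current mode = M_WAIT; filter table to that mode:
  (M_WAIT, grasp_ok) → (M_WAIT, close_gripper)  ← event matches
  (M_WAIT, grasp_fail) → (M_NAV, close_gripper)
  (M_WAIT, target_lost) → (M_HOME, beep)
event = grasp_ok selects (M_WAIT, close_gripper)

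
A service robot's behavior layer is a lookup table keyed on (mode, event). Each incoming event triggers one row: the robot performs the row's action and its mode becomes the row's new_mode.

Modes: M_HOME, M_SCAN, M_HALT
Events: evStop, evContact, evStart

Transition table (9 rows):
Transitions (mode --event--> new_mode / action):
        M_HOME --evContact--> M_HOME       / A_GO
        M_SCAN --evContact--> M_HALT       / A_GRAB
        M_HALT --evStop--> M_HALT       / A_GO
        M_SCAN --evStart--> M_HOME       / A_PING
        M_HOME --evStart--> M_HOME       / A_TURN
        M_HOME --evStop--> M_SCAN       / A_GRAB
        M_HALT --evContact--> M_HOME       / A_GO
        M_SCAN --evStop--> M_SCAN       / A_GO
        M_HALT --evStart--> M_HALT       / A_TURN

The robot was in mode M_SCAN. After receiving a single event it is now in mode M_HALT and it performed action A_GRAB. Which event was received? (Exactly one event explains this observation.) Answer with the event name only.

evContact

try evStop: (M_SCAN, evStop) → (M_SCAN, A_GO)
try evContact: (M_SCAN, evContact) → (M_HALT, A_GRAB)  ← matches
try evStart: (M_SCAN, evStart) → (M_HOME, A_PING)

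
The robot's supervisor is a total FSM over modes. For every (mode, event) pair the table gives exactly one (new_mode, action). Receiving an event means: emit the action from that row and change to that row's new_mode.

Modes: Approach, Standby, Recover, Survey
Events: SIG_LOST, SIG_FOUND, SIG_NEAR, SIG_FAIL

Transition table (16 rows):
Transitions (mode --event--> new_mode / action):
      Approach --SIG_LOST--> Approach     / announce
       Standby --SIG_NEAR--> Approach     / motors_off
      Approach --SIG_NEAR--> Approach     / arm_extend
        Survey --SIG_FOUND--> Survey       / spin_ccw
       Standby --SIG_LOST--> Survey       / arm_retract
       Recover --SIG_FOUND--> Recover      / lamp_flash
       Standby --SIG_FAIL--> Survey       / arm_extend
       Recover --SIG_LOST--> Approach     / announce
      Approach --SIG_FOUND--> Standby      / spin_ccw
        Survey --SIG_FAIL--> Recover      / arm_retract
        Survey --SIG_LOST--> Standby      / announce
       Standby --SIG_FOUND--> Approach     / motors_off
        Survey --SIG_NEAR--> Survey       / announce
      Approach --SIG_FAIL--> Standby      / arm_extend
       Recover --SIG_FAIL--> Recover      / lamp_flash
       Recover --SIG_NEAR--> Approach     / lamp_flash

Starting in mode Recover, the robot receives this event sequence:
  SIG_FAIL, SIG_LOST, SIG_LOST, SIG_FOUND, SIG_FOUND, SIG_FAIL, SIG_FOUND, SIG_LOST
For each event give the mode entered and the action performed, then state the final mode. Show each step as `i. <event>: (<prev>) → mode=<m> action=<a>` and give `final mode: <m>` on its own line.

1. SIG_FAIL: (Recover) → mode=Recover action=lamp_flash
2. SIG_LOST: (Recover) → mode=Approach action=announce
3. SIG_LOST: (Approach) → mode=Approach action=announce
4. SIG_FOUND: (Approach) → mode=Standby action=spin_ccw
5. SIG_FOUND: (Standby) → mode=Approach action=motors_off
6. SIG_FAIL: (Approach) → mode=Standby action=arm_extend
7. SIG_FOUND: (Standby) → mode=Approach action=motors_off
8. SIG_LOST: (Approach) → mode=Approach action=announce

final mode: Approach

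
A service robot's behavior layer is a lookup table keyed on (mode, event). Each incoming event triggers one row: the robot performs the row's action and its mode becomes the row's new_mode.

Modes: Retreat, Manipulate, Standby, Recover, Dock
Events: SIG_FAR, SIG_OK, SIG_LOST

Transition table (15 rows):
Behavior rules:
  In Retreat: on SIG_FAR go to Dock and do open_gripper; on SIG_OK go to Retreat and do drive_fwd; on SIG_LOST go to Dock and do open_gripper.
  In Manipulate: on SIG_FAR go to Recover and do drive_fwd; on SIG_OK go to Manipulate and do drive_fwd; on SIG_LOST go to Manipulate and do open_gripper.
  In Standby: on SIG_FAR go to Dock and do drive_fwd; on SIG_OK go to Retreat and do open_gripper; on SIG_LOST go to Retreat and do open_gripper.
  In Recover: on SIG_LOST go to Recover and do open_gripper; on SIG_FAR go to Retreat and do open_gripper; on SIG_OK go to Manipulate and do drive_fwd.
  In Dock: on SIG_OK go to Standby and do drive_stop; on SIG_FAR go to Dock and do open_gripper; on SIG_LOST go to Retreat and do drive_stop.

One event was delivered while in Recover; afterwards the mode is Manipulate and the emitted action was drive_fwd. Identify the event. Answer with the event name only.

SIG_OK

try SIG_FAR: (Recover, SIG_FAR) → (Retreat, open_gripper)
try SIG_OK: (Recover, SIG_OK) → (Manipulate, drive_fwd)  ← matches
try SIG_LOST: (Recover, SIG_LOST) → (Recover, open_gripper)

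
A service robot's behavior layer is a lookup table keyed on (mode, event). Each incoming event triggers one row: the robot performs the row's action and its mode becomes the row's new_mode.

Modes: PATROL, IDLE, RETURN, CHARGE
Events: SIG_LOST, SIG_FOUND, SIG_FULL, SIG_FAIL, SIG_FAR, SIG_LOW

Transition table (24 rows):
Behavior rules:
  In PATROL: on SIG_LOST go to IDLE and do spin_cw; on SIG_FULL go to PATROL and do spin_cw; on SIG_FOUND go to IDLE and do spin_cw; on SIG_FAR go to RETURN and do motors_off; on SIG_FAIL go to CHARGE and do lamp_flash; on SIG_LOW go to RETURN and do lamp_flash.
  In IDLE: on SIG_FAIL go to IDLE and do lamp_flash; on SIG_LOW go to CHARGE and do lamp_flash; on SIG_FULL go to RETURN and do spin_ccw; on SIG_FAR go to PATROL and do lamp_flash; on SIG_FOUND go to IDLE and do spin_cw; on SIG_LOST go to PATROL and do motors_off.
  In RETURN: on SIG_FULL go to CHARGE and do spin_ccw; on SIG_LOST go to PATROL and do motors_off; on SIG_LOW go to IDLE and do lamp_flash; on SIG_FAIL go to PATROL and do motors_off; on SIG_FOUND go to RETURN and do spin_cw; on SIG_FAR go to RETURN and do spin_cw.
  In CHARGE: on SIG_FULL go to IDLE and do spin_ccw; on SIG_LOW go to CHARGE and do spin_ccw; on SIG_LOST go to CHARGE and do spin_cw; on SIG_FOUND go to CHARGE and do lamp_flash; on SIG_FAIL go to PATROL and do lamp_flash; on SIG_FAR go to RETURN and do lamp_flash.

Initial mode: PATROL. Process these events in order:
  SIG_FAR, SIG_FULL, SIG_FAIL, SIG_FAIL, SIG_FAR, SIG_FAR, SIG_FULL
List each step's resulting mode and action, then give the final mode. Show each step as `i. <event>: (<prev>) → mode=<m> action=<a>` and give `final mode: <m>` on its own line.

1. SIG_FAR: (PATROL) → mode=RETURN action=motors_off
2. SIG_FULL: (RETURN) → mode=CHARGE action=spin_ccw
3. SIG_FAIL: (CHARGE) → mode=PATROL action=lamp_flash
4. SIG_FAIL: (PATROL) → mode=CHARGE action=lamp_flash
5. SIG_FAR: (CHARGE) → mode=RETURN action=lamp_flash
6. SIG_FAR: (RETURN) → mode=RETURN action=spin_cw
7. SIG_FULL: (RETURN) → mode=CHARGE action=spin_ccw

final mode: CHARGE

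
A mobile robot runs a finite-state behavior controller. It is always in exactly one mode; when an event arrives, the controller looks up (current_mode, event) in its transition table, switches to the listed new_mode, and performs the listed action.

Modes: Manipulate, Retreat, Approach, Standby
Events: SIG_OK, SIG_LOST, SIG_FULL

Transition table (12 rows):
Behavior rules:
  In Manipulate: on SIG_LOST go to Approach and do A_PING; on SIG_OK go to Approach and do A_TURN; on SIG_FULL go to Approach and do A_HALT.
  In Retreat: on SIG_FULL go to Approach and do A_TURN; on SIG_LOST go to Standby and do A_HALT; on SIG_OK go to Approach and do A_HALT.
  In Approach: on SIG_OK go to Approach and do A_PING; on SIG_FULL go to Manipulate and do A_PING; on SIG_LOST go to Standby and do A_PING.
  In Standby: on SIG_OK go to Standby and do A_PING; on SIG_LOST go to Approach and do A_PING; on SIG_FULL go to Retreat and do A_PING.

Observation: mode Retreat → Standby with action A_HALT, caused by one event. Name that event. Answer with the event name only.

try SIG_OK: (Retreat, SIG_OK) → (Approach, A_HALT)
try SIG_LOST: (Retreat, SIG_LOST) → (Standby, A_HALT)  ← matches
try SIG_FULL: (Retreat, SIG_FULL) → (Approach, A_TURN)

SIG_LOST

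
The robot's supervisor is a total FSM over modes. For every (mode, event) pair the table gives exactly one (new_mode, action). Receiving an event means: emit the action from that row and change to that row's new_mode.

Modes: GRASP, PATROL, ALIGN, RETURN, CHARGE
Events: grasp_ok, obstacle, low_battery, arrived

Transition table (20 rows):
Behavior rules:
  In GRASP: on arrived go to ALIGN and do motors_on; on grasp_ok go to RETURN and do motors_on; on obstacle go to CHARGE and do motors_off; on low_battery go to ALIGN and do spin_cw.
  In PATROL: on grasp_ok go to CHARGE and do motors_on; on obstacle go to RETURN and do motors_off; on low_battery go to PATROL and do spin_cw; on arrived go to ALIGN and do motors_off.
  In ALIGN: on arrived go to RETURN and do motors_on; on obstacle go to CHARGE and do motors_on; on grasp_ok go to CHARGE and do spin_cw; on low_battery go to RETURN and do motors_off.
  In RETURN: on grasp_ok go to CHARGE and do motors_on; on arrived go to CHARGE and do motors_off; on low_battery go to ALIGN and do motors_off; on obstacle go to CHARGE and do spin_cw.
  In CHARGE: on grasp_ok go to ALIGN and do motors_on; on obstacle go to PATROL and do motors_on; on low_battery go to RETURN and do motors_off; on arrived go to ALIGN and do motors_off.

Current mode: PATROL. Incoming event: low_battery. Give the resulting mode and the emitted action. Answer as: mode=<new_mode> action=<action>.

mode=PATROL action=spin_cw

current mode = PATROL; filter table to that mode:
  (PATROL, grasp_ok) → (CHARGE, motors_on)
  (PATROL, obstacle) → (RETURN, motors_off)
  (PATROL, low_battery) → (PATROL, spin_cw)  ← event matches
  (PATROL, arrived) → (ALIGN, motors_off)
event = low_battery selects (PATROL, spin_cw)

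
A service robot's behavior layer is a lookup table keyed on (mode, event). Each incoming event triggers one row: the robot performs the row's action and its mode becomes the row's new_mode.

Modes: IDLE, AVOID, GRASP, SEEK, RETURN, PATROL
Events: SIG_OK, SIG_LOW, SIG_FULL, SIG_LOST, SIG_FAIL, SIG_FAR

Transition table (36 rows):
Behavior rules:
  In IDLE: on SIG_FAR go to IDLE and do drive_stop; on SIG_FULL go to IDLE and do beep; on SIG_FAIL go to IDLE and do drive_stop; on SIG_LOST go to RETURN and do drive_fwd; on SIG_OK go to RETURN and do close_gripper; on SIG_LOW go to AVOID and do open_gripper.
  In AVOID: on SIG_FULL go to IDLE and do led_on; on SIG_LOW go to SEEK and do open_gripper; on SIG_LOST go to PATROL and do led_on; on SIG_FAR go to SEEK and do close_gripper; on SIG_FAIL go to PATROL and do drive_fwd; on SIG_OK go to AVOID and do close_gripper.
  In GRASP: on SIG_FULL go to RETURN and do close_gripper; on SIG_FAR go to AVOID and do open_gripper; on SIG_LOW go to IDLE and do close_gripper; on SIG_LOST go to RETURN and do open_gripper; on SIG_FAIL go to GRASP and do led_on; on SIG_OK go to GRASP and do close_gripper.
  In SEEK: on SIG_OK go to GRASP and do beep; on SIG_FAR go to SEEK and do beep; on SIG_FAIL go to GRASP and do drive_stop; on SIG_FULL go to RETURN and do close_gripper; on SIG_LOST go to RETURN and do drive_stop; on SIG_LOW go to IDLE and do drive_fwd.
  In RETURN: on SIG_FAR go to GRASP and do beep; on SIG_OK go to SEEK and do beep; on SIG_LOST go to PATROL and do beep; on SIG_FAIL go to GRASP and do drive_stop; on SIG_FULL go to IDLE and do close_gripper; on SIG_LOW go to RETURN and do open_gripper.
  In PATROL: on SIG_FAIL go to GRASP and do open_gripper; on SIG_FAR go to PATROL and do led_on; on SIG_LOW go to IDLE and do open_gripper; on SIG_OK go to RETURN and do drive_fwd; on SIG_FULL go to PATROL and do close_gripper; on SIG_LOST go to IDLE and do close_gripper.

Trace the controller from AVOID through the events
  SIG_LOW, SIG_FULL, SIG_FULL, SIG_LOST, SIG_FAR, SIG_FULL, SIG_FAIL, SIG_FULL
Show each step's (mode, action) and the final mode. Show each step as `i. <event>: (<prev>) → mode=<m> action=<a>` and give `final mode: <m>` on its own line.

1. SIG_LOW: (AVOID) → mode=SEEK action=open_gripper
2. SIG_FULL: (SEEK) → mode=RETURN action=close_gripper
3. SIG_FULL: (RETURN) → mode=IDLE action=close_gripper
4. SIG_LOST: (IDLE) → mode=RETURN action=drive_fwd
5. SIG_FAR: (RETURN) → mode=GRASP action=beep
6. SIG_FULL: (GRASP) → mode=RETURN action=close_gripper
7. SIG_FAIL: (RETURN) → mode=GRASP action=drive_stop
8. SIG_FULL: (GRASP) → mode=RETURN action=close_gripper

final mode: RETURN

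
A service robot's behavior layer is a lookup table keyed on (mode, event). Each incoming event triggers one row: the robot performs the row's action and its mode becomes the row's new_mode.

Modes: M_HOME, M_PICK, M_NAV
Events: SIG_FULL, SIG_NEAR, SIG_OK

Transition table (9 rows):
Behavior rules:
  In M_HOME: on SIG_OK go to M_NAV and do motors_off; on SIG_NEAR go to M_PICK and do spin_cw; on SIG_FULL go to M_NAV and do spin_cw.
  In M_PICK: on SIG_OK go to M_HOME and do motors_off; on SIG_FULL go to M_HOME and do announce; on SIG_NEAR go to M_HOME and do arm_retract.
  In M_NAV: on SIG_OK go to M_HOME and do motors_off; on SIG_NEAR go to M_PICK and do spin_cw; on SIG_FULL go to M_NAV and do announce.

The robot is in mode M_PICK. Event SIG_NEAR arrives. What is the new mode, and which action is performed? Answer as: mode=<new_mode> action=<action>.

mode=M_HOME action=arm_retract

current mode = M_PICK; filter table to that mode:
  (M_PICK, SIG_OK) → (M_HOME, motors_off)
  (M_PICK, SIG_FULL) → (M_HOME, announce)
  (M_PICK, SIG_NEAR) → (M_HOME, arm_retract)  ← event matches
event = SIG_NEAR selects (M_HOME, arm_retract)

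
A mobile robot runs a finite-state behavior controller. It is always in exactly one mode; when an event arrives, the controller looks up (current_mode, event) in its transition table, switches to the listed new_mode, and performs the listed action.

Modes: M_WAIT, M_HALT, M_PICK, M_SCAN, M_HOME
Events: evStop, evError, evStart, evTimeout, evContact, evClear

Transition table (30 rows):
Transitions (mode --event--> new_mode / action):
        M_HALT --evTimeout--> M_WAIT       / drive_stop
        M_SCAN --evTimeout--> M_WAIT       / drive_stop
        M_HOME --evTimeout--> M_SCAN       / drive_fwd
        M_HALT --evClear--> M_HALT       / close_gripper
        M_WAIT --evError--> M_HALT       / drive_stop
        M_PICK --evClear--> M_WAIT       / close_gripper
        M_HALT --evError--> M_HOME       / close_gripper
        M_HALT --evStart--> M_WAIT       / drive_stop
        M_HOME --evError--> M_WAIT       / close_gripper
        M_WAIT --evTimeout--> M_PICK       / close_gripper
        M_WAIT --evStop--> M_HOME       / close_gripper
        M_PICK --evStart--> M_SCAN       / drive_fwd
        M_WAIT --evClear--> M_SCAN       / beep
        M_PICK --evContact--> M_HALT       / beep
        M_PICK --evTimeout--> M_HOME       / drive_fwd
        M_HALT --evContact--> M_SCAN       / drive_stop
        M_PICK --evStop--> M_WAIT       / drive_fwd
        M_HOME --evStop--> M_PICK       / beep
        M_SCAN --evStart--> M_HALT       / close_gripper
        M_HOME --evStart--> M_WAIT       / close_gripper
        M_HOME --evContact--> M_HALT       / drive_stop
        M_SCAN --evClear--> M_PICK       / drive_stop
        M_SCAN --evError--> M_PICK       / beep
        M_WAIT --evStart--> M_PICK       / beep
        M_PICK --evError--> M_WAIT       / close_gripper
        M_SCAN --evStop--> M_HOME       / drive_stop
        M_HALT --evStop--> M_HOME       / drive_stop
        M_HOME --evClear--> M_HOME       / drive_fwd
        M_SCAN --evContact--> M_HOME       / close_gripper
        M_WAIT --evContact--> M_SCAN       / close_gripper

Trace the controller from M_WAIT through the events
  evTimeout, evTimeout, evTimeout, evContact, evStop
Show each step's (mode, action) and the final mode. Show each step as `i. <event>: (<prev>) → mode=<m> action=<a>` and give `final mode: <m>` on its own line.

1. evTimeout: (M_WAIT) → mode=M_PICK action=close_gripper
2. evTimeout: (M_PICK) → mode=M_HOME action=drive_fwd
3. evTimeout: (M_HOME) → mode=M_SCAN action=drive_fwd
4. evContact: (M_SCAN) → mode=M_HOME action=close_gripper
5. evStop: (M_HOME) → mode=M_PICK action=beep

final mode: M_PICK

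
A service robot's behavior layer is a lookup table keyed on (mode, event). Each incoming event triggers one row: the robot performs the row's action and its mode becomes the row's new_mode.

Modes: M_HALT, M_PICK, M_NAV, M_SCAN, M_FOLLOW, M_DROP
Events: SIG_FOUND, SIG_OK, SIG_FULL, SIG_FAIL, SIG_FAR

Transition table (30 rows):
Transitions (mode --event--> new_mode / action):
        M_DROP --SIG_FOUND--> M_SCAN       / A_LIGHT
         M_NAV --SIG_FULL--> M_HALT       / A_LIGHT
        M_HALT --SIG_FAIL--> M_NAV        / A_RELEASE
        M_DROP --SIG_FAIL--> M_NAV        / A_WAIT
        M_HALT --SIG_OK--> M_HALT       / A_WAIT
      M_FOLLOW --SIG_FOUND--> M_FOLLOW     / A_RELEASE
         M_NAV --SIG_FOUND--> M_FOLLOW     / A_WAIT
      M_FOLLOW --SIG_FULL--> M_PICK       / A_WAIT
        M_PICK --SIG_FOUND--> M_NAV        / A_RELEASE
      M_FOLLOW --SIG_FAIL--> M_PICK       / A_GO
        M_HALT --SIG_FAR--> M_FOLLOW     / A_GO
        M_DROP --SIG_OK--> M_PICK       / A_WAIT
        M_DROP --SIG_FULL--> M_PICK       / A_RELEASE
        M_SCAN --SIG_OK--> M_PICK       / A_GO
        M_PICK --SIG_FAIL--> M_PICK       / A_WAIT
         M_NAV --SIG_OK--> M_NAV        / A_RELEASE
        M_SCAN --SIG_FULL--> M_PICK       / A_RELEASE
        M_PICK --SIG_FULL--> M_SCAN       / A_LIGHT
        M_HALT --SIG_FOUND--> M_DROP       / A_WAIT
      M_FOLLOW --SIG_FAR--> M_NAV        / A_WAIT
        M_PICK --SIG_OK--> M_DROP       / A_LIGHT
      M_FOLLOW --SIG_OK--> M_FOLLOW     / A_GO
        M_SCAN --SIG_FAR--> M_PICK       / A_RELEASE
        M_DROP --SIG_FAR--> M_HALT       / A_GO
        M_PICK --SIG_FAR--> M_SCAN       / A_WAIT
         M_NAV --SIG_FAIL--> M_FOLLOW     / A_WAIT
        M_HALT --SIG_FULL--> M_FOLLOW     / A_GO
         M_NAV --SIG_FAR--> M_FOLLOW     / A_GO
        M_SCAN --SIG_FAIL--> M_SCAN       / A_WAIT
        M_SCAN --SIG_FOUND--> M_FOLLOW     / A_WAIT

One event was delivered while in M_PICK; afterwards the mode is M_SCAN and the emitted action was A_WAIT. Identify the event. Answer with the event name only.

SIG_FAR

try SIG_FOUND: (M_PICK, SIG_FOUND) → (M_NAV, A_RELEASE)
try SIG_OK: (M_PICK, SIG_OK) → (M_DROP, A_LIGHT)
try SIG_FULL: (M_PICK, SIG_FULL) → (M_SCAN, A_LIGHT)
try SIG_FAIL: (M_PICK, SIG_FAIL) → (M_PICK, A_WAIT)
try SIG_FAR: (M_PICK, SIG_FAR) → (M_SCAN, A_WAIT)  ← matches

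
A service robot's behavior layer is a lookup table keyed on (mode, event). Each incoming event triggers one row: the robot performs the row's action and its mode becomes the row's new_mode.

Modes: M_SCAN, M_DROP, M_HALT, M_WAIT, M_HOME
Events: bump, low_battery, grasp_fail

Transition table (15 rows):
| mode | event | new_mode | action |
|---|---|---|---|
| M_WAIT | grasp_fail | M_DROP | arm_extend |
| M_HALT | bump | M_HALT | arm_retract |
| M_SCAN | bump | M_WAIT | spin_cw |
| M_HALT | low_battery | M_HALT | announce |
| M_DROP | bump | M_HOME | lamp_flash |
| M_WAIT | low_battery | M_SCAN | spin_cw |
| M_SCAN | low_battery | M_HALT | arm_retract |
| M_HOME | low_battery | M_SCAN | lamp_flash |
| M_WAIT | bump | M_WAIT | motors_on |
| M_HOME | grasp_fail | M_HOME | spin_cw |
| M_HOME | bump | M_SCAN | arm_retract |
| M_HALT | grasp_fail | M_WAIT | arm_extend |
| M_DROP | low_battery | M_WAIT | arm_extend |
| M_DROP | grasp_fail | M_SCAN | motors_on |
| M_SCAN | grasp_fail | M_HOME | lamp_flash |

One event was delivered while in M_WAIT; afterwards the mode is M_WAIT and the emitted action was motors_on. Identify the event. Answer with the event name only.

bump

try bump: (M_WAIT, bump) → (M_WAIT, motors_on)  ← matches
try low_battery: (M_WAIT, low_battery) → (M_SCAN, spin_cw)
try grasp_fail: (M_WAIT, grasp_fail) → (M_DROP, arm_extend)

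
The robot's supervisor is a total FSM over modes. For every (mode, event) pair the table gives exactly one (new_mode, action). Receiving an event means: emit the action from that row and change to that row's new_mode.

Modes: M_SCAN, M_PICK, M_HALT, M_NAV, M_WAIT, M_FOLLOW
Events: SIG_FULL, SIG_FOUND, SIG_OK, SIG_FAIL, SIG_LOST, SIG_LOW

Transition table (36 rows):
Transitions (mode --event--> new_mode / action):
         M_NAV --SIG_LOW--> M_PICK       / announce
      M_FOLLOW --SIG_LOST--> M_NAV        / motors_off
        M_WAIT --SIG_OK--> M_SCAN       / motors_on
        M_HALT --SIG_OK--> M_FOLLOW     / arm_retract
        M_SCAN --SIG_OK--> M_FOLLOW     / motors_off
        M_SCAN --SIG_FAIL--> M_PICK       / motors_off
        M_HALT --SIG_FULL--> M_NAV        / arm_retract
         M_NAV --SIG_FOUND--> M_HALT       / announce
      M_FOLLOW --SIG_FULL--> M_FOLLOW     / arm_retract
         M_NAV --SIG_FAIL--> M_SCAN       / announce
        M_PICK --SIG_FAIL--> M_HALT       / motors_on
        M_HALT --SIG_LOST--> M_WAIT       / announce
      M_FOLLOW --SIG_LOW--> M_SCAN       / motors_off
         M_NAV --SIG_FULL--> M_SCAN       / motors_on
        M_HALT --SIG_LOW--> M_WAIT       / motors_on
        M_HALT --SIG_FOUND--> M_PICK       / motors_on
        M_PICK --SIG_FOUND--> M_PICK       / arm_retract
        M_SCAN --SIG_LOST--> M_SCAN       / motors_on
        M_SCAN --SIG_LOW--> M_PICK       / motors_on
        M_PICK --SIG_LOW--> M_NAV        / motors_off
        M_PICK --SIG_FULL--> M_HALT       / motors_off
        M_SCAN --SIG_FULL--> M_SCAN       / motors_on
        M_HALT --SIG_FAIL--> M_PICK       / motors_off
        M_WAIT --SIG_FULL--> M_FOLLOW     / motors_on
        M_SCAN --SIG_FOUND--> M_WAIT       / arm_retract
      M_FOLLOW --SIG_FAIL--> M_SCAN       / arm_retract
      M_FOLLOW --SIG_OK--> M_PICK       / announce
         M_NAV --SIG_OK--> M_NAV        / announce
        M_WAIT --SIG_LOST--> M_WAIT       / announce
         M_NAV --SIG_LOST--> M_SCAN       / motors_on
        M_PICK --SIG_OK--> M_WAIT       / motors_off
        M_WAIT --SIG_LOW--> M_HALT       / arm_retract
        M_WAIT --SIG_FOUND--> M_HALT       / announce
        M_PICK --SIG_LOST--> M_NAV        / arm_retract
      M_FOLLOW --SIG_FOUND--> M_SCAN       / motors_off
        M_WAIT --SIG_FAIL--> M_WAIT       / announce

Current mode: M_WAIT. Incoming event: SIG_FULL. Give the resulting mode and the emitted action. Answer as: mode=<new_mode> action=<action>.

mode=M_FOLLOW action=motors_on

current mode = M_WAIT; filter table to that mode:
  (M_WAIT, SIG_OK) → (M_SCAN, motors_on)
  (M_WAIT, SIG_FULL) → (M_FOLLOW, motors_on)  ← event matches
  (M_WAIT, SIG_LOST) → (M_WAIT, announce)
  (M_WAIT, SIG_LOW) → (M_HALT, arm_retract)
  (M_WAIT, SIG_FOUND) → (M_HALT, announce)
  (M_WAIT, SIG_FAIL) → (M_WAIT, announce)
event = SIG_FULL selects (M_FOLLOW, motors_on)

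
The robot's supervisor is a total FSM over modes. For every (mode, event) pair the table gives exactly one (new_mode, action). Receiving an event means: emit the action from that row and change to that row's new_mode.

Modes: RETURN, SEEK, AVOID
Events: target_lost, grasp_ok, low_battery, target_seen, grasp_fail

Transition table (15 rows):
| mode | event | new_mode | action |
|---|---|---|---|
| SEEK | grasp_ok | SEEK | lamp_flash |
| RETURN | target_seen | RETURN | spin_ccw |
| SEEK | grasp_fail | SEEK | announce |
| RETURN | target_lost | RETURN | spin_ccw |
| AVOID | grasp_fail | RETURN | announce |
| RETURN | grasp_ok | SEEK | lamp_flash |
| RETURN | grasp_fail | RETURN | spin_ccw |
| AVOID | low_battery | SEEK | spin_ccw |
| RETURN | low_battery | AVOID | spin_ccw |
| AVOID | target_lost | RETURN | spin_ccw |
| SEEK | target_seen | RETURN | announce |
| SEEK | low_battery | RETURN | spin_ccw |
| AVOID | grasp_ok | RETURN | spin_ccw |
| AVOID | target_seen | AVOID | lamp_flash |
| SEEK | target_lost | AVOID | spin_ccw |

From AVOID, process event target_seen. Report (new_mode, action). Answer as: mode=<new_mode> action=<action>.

current mode = AVOID; filter table to that mode:
  (AVOID, grasp_fail) → (RETURN, announce)
  (AVOID, low_battery) → (SEEK, spin_ccw)
  (AVOID, target_lost) → (RETURN, spin_ccw)
  (AVOID, grasp_ok) → (RETURN, spin_ccw)
  (AVOID, target_seen) → (AVOID, lamp_flash)  ← event matches
event = target_seen selects (AVOID, lamp_flash)

mode=AVOID action=lamp_flash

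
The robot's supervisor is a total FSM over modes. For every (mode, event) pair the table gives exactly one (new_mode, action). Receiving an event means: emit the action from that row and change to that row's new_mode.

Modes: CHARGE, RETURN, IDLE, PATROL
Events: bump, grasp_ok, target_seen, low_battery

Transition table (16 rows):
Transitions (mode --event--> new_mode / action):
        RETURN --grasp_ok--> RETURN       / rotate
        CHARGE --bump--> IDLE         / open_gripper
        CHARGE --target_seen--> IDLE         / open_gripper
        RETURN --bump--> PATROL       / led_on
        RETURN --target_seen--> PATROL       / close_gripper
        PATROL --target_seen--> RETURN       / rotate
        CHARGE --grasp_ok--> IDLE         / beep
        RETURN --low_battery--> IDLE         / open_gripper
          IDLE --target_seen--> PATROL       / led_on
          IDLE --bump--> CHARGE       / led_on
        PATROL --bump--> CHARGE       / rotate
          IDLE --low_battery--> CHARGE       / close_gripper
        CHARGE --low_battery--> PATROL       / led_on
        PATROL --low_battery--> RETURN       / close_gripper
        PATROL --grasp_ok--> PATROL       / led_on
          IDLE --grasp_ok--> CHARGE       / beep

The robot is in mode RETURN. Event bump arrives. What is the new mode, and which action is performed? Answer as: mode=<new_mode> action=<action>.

current mode = RETURN; filter table to that mode:
  (RETURN, grasp_ok) → (RETURN, rotate)
  (RETURN, bump) → (PATROL, led_on)  ← event matches
  (RETURN, target_seen) → (PATROL, close_gripper)
  (RETURN, low_battery) → (IDLE, open_gripper)
event = bump selects (PATROL, led_on)

mode=PATROL action=led_on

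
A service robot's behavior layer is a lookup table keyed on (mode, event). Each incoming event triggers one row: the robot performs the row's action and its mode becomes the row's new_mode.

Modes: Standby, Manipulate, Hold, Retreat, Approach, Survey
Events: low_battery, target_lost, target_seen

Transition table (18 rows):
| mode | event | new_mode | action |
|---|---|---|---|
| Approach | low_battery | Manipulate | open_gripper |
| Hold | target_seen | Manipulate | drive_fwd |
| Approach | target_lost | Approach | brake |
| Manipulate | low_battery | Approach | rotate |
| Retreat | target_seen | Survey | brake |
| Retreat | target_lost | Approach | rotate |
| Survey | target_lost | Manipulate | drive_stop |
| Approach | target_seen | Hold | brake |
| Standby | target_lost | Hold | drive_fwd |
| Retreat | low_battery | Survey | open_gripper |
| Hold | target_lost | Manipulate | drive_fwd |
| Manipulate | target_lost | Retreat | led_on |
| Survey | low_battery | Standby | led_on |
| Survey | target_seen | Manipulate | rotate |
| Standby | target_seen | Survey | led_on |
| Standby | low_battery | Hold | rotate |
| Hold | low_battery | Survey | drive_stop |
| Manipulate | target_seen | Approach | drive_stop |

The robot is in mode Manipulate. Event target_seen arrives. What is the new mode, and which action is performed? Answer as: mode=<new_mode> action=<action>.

current mode = Manipulate; filter table to that mode:
  (Manipulate, low_battery) → (Approach, rotate)
  (Manipulate, target_lost) → (Retreat, led_on)
  (Manipulate, target_seen) → (Approach, drive_stop)  ← event matches
event = target_seen selects (Approach, drive_stop)

mode=Approach action=drive_stop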